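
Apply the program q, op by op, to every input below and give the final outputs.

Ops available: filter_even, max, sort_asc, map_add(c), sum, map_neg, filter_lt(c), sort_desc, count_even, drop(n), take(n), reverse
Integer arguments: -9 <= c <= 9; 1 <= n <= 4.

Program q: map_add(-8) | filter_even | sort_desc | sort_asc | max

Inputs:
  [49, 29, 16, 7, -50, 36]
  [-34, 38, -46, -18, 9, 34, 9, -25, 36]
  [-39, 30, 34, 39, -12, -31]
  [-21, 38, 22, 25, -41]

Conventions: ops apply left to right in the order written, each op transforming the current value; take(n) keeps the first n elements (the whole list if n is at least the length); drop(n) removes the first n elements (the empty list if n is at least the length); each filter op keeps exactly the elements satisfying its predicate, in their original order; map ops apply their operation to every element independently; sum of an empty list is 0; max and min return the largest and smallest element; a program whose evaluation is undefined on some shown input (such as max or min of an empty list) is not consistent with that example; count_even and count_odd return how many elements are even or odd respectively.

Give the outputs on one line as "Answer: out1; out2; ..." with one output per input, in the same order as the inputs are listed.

28; 30; 26; 30

Execution, op by op:
  [49, 29, 16, 7, -50, 36] -> [41, 21, 8, -1, -58, 28] -> [8, -58, 28] -> [28, 8, -58] -> [-58, 8, 28] -> 28
  [-34, 38, -46, -18, 9, 34, 9, -25, 36] -> [-42, 30, -54, -26, 1, 26, 1, -33, 28] -> [-42, 30, -54, -26, 26, 28] -> [30, 28, 26, -26, -42, -54] -> [-54, -42, -26, 26, 28, 30] -> 30
  [-39, 30, 34, 39, -12, -31] -> [-47, 22, 26, 31, -20, -39] -> [22, 26, -20] -> [26, 22, -20] -> [-20, 22, 26] -> 26
  [-21, 38, 22, 25, -41] -> [-29, 30, 14, 17, -49] -> [30, 14] -> [30, 14] -> [14, 30] -> 30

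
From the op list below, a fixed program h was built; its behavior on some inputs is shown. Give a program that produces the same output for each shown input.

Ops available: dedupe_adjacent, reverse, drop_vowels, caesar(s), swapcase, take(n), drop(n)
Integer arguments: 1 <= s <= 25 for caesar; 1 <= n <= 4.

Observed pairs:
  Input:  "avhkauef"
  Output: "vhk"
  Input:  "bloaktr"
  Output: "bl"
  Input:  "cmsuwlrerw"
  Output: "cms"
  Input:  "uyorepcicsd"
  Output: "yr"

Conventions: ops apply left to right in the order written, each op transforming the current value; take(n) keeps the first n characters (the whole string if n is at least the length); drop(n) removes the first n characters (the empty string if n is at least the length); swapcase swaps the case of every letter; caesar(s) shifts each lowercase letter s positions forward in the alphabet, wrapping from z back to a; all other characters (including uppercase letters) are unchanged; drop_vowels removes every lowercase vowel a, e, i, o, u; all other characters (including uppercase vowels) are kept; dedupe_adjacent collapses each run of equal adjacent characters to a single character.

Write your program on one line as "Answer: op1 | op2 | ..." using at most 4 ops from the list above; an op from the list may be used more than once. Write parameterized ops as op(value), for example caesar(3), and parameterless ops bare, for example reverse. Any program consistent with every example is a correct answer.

caesar(4) | take(4) | caesar(22) | drop_vowels

Check, running the answer program on each example:
  "avhkauef" -> "ezloeyij" -> "ezlo" -> "avhk" -> "vhk"
  "bloaktr" -> "fpseoxv" -> "fpse" -> "bloa" -> "bl"
  "cmsuwlrerw" -> "gqwyapviva" -> "gqwy" -> "cmsu" -> "cms"
  "uyorepcicsd" -> "ycsvitgmgwh" -> "ycsv" -> "uyor" -> "yr"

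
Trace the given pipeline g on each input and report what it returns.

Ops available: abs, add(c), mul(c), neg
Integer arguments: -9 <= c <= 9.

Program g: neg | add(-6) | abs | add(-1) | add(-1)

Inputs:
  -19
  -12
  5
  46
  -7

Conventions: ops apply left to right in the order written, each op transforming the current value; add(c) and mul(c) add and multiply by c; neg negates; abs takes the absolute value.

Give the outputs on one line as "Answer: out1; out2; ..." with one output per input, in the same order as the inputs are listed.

Execution, op by op:
  -19 -> 19 -> 13 -> 13 -> 12 -> 11
  -12 -> 12 -> 6 -> 6 -> 5 -> 4
  5 -> -5 -> -11 -> 11 -> 10 -> 9
  46 -> -46 -> -52 -> 52 -> 51 -> 50
  -7 -> 7 -> 1 -> 1 -> 0 -> -1

11; 4; 9; 50; -1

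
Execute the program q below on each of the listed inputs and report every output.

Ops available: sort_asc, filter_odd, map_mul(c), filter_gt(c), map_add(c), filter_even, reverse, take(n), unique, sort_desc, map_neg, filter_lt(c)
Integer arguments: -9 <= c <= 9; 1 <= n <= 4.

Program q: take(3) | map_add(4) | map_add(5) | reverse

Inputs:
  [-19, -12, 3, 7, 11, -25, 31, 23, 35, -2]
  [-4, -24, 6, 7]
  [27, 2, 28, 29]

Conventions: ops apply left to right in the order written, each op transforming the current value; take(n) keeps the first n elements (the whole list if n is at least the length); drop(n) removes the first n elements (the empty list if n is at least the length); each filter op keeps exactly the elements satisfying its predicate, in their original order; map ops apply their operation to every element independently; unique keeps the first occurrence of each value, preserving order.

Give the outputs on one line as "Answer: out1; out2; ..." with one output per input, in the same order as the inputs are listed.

Execution, op by op:
  [-19, -12, 3, 7, 11, -25, 31, 23, 35, -2] -> [-19, -12, 3] -> [-15, -8, 7] -> [-10, -3, 12] -> [12, -3, -10]
  [-4, -24, 6, 7] -> [-4, -24, 6] -> [0, -20, 10] -> [5, -15, 15] -> [15, -15, 5]
  [27, 2, 28, 29] -> [27, 2, 28] -> [31, 6, 32] -> [36, 11, 37] -> [37, 11, 36]

[12, -3, -10]; [15, -15, 5]; [37, 11, 36]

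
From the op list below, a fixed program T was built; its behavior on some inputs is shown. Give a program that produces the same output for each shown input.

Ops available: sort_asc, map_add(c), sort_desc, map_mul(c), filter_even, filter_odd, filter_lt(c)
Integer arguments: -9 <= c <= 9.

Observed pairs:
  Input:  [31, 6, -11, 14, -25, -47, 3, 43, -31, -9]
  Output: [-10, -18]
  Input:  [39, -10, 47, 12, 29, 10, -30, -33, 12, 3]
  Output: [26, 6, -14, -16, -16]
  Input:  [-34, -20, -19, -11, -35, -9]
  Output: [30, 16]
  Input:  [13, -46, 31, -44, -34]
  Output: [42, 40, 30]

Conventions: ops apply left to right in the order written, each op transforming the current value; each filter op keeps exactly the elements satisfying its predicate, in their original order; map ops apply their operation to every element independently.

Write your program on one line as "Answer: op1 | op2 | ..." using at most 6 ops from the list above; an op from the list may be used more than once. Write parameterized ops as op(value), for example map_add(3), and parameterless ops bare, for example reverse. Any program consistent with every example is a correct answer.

map_add(9) | filter_odd | sort_asc | map_add(-5) | map_mul(-1)

Check, running the answer program on each example:
  [31, 6, -11, 14, -25, -47, 3, 43, -31, -9] -> [40, 15, -2, 23, -16, -38, 12, 52, -22, 0] -> [15, 23] -> [15, 23] -> [10, 18] -> [-10, -18]
  [39, -10, 47, 12, 29, 10, -30, -33, 12, 3] -> [48, -1, 56, 21, 38, 19, -21, -24, 21, 12] -> [-1, 21, 19, -21, 21] -> [-21, -1, 19, 21, 21] -> [-26, -6, 14, 16, 16] -> [26, 6, -14, -16, -16]
  [-34, -20, -19, -11, -35, -9] -> [-25, -11, -10, -2, -26, 0] -> [-25, -11] -> [-25, -11] -> [-30, -16] -> [30, 16]
  [13, -46, 31, -44, -34] -> [22, -37, 40, -35, -25] -> [-37, -35, -25] -> [-37, -35, -25] -> [-42, -40, -30] -> [42, 40, 30]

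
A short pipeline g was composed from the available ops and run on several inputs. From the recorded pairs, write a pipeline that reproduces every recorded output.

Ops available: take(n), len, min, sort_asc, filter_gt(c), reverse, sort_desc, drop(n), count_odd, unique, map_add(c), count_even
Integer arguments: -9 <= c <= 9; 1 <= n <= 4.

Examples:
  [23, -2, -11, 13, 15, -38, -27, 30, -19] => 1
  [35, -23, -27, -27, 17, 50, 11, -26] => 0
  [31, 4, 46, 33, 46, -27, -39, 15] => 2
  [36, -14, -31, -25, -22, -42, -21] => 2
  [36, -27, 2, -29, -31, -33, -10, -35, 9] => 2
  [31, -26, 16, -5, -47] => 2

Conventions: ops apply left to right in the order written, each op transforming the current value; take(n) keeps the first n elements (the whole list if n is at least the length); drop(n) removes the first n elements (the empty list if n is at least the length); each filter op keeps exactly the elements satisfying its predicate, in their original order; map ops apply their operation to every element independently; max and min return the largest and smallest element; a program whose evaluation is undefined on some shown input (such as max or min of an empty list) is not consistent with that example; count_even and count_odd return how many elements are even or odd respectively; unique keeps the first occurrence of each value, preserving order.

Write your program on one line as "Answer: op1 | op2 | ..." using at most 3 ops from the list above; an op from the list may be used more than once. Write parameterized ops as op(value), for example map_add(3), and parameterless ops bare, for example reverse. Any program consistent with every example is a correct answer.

take(4) | map_add(2) | count_even

Check, running the answer program on each example:
  [23, -2, -11, 13, 15, -38, -27, 30, -19] -> [23, -2, -11, 13] -> [25, 0, -9, 15] -> 1
  [35, -23, -27, -27, 17, 50, 11, -26] -> [35, -23, -27, -27] -> [37, -21, -25, -25] -> 0
  [31, 4, 46, 33, 46, -27, -39, 15] -> [31, 4, 46, 33] -> [33, 6, 48, 35] -> 2
  [36, -14, -31, -25, -22, -42, -21] -> [36, -14, -31, -25] -> [38, -12, -29, -23] -> 2
  [36, -27, 2, -29, -31, -33, -10, -35, 9] -> [36, -27, 2, -29] -> [38, -25, 4, -27] -> 2
  [31, -26, 16, -5, -47] -> [31, -26, 16, -5] -> [33, -24, 18, -3] -> 2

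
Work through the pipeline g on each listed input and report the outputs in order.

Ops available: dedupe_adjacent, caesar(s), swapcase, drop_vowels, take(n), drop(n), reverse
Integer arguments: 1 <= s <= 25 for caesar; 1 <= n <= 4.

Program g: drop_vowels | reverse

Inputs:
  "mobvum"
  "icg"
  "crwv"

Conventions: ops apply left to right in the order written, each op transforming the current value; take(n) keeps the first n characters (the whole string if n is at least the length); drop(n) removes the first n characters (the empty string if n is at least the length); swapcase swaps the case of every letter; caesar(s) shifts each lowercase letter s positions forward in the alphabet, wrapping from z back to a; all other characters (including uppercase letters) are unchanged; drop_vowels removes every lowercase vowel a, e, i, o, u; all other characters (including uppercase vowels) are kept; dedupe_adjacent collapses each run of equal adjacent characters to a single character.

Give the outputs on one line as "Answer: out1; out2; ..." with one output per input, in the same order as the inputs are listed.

"mvbm"; "gc"; "vwrc"

Execution, op by op:
  "mobvum" -> "mbvm" -> "mvbm"
  "icg" -> "cg" -> "gc"
  "crwv" -> "crwv" -> "vwrc"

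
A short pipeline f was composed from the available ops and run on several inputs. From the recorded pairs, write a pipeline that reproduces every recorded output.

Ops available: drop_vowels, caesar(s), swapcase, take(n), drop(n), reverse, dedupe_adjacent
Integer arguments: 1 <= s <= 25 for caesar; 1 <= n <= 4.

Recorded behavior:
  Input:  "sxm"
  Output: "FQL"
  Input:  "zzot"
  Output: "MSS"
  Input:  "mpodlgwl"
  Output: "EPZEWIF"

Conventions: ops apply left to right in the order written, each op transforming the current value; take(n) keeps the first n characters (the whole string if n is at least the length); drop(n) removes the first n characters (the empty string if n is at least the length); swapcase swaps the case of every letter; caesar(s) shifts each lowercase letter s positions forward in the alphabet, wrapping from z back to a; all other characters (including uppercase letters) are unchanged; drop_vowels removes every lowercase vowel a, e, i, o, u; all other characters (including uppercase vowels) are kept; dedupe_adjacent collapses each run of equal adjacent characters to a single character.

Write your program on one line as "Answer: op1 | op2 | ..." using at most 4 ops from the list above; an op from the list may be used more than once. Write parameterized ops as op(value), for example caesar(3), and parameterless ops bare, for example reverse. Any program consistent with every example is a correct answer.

drop_vowels | caesar(19) | reverse | swapcase

Check, running the answer program on each example:
  "sxm" -> "sxm" -> "lqf" -> "fql" -> "FQL"
  "zzot" -> "zzt" -> "ssm" -> "mss" -> "MSS"
  "mpodlgwl" -> "mpdlgwl" -> "fiwezpe" -> "epzewif" -> "EPZEWIF"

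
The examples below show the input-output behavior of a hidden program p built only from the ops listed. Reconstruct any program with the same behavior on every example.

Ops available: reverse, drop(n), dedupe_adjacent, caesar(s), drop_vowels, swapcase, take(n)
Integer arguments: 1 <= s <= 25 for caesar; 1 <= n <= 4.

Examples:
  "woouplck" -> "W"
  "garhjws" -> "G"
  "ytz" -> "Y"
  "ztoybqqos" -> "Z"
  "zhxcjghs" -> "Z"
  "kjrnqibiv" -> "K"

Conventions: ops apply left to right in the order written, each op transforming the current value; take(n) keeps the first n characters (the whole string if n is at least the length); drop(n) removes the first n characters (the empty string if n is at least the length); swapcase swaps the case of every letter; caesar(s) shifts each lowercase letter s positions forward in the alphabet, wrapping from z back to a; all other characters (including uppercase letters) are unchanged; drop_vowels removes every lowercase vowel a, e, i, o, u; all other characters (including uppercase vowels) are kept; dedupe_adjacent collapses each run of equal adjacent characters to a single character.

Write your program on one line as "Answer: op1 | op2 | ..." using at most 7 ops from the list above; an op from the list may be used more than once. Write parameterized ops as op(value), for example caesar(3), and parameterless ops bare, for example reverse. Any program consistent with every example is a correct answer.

reverse | drop_vowels | reverse | dedupe_adjacent | swapcase | take(1)

Check, running the answer program on each example:
  "woouplck" -> "kclpuoow" -> "kclpw" -> "wplck" -> "wplck" -> "WPLCK" -> "W"
  "garhjws" -> "swjhrag" -> "swjhrg" -> "grhjws" -> "grhjws" -> "GRHJWS" -> "G"
  "ytz" -> "zty" -> "zty" -> "ytz" -> "ytz" -> "YTZ" -> "Y"
  "ztoybqqos" -> "soqqbyotz" -> "sqqbytz" -> "ztybqqs" -> "ztybqs" -> "ZTYBQS" -> "Z"
  "zhxcjghs" -> "shgjcxhz" -> "shgjcxhz" -> "zhxcjghs" -> "zhxcjghs" -> "ZHXCJGHS" -> "Z"
  "kjrnqibiv" -> "vibiqnrjk" -> "vbqnrjk" -> "kjrnqbv" -> "kjrnqbv" -> "KJRNQBV" -> "K"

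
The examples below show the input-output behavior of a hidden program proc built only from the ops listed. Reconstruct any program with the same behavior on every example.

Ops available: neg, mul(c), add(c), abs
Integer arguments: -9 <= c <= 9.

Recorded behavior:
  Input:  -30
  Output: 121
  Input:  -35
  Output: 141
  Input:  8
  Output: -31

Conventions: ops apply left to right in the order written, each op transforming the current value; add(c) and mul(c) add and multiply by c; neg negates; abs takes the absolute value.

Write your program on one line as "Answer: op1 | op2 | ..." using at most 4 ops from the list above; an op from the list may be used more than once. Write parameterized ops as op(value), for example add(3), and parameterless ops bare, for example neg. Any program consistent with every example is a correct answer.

neg | mul(4) | add(1)

Check, running the answer program on each example:
  -30 -> 30 -> 120 -> 121
  -35 -> 35 -> 140 -> 141
  8 -> -8 -> -32 -> -31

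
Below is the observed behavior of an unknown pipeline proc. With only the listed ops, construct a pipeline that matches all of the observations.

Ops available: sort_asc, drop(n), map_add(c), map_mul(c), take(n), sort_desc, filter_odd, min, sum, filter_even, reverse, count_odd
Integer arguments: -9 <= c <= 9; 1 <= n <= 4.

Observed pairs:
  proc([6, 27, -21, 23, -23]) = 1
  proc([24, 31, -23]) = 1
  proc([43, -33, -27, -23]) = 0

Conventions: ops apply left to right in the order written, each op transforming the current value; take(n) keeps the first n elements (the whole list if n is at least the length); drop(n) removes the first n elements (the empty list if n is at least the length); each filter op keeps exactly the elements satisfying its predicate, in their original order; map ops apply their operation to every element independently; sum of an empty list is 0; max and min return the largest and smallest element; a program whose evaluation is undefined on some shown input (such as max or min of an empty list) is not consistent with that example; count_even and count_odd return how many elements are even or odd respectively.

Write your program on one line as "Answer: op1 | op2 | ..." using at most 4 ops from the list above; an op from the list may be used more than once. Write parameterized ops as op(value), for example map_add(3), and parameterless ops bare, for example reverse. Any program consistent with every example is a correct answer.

sort_asc | map_add(1) | map_add(-2) | count_odd

Check, running the answer program on each example:
  [6, 27, -21, 23, -23] -> [-23, -21, 6, 23, 27] -> [-22, -20, 7, 24, 28] -> [-24, -22, 5, 22, 26] -> 1
  [24, 31, -23] -> [-23, 24, 31] -> [-22, 25, 32] -> [-24, 23, 30] -> 1
  [43, -33, -27, -23] -> [-33, -27, -23, 43] -> [-32, -26, -22, 44] -> [-34, -28, -24, 42] -> 0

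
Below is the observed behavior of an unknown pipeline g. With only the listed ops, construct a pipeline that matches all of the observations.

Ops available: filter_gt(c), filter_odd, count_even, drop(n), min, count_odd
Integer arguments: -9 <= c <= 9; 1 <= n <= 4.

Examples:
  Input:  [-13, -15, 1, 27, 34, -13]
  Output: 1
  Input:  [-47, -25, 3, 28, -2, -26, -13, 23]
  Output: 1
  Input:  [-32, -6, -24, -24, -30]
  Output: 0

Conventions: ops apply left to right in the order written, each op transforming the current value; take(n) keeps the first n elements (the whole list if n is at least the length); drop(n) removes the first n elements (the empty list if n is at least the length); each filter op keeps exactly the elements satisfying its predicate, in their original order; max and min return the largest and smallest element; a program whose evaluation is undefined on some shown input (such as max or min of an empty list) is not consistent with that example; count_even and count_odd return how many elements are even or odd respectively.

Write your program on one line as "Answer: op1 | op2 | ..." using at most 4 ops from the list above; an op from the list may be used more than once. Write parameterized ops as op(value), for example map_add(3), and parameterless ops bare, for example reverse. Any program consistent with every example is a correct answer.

filter_gt(-6) | filter_odd | filter_gt(4) | count_odd

Check, running the answer program on each example:
  [-13, -15, 1, 27, 34, -13] -> [1, 27, 34] -> [1, 27] -> [27] -> 1
  [-47, -25, 3, 28, -2, -26, -13, 23] -> [3, 28, -2, 23] -> [3, 23] -> [23] -> 1
  [-32, -6, -24, -24, -30] -> [] -> [] -> [] -> 0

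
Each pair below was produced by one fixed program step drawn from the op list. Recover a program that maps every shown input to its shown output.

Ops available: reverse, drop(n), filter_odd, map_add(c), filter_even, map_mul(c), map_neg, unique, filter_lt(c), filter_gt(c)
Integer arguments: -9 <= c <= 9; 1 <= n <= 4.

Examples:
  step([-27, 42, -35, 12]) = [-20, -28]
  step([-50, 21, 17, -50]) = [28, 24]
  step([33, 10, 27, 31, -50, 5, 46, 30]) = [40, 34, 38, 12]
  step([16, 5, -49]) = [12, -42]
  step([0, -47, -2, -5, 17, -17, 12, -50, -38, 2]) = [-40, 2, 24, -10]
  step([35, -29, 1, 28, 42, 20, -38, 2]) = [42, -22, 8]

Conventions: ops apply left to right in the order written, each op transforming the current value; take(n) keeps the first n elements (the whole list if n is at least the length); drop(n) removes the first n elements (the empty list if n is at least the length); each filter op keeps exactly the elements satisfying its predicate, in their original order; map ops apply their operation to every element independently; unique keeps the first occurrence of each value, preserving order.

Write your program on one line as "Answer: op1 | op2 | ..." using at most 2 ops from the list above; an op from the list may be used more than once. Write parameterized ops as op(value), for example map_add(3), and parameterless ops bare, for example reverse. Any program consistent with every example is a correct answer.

filter_odd | map_add(7)

Check, running the answer program on each example:
  [-27, 42, -35, 12] -> [-27, -35] -> [-20, -28]
  [-50, 21, 17, -50] -> [21, 17] -> [28, 24]
  [33, 10, 27, 31, -50, 5, 46, 30] -> [33, 27, 31, 5] -> [40, 34, 38, 12]
  [16, 5, -49] -> [5, -49] -> [12, -42]
  [0, -47, -2, -5, 17, -17, 12, -50, -38, 2] -> [-47, -5, 17, -17] -> [-40, 2, 24, -10]
  [35, -29, 1, 28, 42, 20, -38, 2] -> [35, -29, 1] -> [42, -22, 8]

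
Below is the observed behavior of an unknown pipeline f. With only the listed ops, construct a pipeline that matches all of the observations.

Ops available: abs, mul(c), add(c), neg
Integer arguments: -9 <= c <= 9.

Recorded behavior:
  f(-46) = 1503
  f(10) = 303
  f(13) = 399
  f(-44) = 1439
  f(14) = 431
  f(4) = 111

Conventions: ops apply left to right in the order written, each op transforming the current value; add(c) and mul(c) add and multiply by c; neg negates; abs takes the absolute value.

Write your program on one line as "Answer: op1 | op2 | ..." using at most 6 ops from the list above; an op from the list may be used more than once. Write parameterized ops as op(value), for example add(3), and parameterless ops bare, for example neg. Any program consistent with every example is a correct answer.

mul(8) | add(-6) | abs | mul(-4) | add(-7) | neg

Check, running the answer program on each example:
  -46 -> -368 -> -374 -> 374 -> -1496 -> -1503 -> 1503
  10 -> 80 -> 74 -> 74 -> -296 -> -303 -> 303
  13 -> 104 -> 98 -> 98 -> -392 -> -399 -> 399
  -44 -> -352 -> -358 -> 358 -> -1432 -> -1439 -> 1439
  14 -> 112 -> 106 -> 106 -> -424 -> -431 -> 431
  4 -> 32 -> 26 -> 26 -> -104 -> -111 -> 111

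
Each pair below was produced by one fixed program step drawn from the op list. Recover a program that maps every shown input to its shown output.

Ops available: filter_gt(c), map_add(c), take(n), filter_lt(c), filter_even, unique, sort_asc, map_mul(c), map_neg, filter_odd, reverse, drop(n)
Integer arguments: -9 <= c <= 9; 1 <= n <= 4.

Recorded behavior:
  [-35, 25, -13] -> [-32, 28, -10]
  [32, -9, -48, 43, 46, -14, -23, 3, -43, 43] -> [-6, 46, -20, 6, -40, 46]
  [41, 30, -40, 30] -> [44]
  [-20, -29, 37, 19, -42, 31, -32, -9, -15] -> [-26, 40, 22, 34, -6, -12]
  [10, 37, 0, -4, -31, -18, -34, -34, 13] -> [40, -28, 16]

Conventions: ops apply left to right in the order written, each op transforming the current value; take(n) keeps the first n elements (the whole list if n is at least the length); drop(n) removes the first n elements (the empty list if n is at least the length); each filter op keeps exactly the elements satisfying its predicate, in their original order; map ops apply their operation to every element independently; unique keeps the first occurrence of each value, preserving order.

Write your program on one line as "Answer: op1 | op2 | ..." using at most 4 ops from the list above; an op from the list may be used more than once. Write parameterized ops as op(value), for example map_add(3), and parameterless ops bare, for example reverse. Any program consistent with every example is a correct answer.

reverse | map_add(3) | filter_even | reverse

Check, running the answer program on each example:
  [-35, 25, -13] -> [-13, 25, -35] -> [-10, 28, -32] -> [-10, 28, -32] -> [-32, 28, -10]
  [32, -9, -48, 43, 46, -14, -23, 3, -43, 43] -> [43, -43, 3, -23, -14, 46, 43, -48, -9, 32] -> [46, -40, 6, -20, -11, 49, 46, -45, -6, 35] -> [46, -40, 6, -20, 46, -6] -> [-6, 46, -20, 6, -40, 46]
  [41, 30, -40, 30] -> [30, -40, 30, 41] -> [33, -37, 33, 44] -> [44] -> [44]
  [-20, -29, 37, 19, -42, 31, -32, -9, -15] -> [-15, -9, -32, 31, -42, 19, 37, -29, -20] -> [-12, -6, -29, 34, -39, 22, 40, -26, -17] -> [-12, -6, 34, 22, 40, -26] -> [-26, 40, 22, 34, -6, -12]
  [10, 37, 0, -4, -31, -18, -34, -34, 13] -> [13, -34, -34, -18, -31, -4, 0, 37, 10] -> [16, -31, -31, -15, -28, -1, 3, 40, 13] -> [16, -28, 40] -> [40, -28, 16]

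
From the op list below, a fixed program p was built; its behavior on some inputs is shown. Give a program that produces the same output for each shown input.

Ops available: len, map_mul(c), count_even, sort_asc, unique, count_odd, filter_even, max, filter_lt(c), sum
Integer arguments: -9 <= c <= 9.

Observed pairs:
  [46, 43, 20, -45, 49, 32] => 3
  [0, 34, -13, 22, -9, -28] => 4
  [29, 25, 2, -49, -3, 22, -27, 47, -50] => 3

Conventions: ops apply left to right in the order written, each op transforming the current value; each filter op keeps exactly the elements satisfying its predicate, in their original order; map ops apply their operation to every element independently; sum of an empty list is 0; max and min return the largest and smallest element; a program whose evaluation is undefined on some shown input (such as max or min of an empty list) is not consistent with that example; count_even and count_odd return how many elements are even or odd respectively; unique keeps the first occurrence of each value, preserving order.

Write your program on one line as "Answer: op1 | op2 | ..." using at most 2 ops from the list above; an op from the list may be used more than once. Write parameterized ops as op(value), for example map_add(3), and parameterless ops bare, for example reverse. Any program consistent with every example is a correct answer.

filter_even | len

Check, running the answer program on each example:
  [46, 43, 20, -45, 49, 32] -> [46, 20, 32] -> 3
  [0, 34, -13, 22, -9, -28] -> [0, 34, 22, -28] -> 4
  [29, 25, 2, -49, -3, 22, -27, 47, -50] -> [2, 22, -50] -> 3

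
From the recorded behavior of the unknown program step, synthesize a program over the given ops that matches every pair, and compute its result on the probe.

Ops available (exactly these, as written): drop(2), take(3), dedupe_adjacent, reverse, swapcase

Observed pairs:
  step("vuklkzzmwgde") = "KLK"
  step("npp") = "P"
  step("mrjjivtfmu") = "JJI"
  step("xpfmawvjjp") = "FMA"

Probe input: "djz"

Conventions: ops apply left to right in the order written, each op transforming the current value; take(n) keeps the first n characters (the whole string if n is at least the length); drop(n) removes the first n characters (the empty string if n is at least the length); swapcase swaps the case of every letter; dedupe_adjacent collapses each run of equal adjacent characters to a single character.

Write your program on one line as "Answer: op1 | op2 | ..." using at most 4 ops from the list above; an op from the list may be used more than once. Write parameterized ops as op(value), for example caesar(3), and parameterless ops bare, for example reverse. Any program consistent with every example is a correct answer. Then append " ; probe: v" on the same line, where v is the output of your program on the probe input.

drop(2) | take(3) | swapcase ; probe: "Z"

Check, running the answer program on each example:
  "vuklkzzmwgde" -> "klkzzmwgde" -> "klk" -> "KLK"
  "npp" -> "p" -> "p" -> "P"
  "mrjjivtfmu" -> "jjivtfmu" -> "jji" -> "JJI"
  "xpfmawvjjp" -> "fmawvjjp" -> "fma" -> "FMA"
  probe: "djz" -> "z" -> "z" -> "Z"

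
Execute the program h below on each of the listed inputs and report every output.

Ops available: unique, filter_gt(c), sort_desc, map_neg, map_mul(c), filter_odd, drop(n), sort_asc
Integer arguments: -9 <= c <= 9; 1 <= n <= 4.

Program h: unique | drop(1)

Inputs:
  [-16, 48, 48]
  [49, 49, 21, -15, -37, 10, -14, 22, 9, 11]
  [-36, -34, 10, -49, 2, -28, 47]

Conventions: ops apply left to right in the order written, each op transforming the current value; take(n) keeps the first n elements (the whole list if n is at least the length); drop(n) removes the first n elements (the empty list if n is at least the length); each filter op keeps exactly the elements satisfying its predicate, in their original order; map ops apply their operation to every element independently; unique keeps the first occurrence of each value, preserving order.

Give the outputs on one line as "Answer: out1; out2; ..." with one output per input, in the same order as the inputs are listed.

Execution, op by op:
  [-16, 48, 48] -> [-16, 48] -> [48]
  [49, 49, 21, -15, -37, 10, -14, 22, 9, 11] -> [49, 21, -15, -37, 10, -14, 22, 9, 11] -> [21, -15, -37, 10, -14, 22, 9, 11]
  [-36, -34, 10, -49, 2, -28, 47] -> [-36, -34, 10, -49, 2, -28, 47] -> [-34, 10, -49, 2, -28, 47]

[48]; [21, -15, -37, 10, -14, 22, 9, 11]; [-34, 10, -49, 2, -28, 47]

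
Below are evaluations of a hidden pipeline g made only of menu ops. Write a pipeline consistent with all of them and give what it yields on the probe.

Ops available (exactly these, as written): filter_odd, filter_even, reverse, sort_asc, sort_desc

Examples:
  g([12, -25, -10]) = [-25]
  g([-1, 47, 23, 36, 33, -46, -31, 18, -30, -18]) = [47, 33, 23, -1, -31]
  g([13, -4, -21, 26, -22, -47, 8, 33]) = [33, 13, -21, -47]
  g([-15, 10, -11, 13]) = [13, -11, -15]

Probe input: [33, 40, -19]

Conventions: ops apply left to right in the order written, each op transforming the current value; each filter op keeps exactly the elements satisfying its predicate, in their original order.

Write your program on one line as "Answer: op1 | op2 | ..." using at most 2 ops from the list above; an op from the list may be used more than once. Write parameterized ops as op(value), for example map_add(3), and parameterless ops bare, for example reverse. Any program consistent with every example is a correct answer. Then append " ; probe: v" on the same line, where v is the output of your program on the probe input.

filter_odd | sort_desc ; probe: [33, -19]

Check, running the answer program on each example:
  [12, -25, -10] -> [-25] -> [-25]
  [-1, 47, 23, 36, 33, -46, -31, 18, -30, -18] -> [-1, 47, 23, 33, -31] -> [47, 33, 23, -1, -31]
  [13, -4, -21, 26, -22, -47, 8, 33] -> [13, -21, -47, 33] -> [33, 13, -21, -47]
  [-15, 10, -11, 13] -> [-15, -11, 13] -> [13, -11, -15]
  probe: [33, 40, -19] -> [33, -19] -> [33, -19]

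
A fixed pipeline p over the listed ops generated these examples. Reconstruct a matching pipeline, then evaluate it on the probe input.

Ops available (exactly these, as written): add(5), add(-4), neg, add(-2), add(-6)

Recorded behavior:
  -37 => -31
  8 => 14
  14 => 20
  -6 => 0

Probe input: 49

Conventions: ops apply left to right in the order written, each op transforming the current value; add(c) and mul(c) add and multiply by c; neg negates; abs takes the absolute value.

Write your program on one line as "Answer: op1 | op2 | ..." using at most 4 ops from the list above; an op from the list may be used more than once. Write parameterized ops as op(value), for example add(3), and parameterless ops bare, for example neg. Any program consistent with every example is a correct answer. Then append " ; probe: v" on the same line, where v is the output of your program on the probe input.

add(-4) | add(5) | add(5) ; probe: 55

Check, running the answer program on each example:
  -37 -> -41 -> -36 -> -31
  8 -> 4 -> 9 -> 14
  14 -> 10 -> 15 -> 20
  -6 -> -10 -> -5 -> 0
  probe: 49 -> 45 -> 50 -> 55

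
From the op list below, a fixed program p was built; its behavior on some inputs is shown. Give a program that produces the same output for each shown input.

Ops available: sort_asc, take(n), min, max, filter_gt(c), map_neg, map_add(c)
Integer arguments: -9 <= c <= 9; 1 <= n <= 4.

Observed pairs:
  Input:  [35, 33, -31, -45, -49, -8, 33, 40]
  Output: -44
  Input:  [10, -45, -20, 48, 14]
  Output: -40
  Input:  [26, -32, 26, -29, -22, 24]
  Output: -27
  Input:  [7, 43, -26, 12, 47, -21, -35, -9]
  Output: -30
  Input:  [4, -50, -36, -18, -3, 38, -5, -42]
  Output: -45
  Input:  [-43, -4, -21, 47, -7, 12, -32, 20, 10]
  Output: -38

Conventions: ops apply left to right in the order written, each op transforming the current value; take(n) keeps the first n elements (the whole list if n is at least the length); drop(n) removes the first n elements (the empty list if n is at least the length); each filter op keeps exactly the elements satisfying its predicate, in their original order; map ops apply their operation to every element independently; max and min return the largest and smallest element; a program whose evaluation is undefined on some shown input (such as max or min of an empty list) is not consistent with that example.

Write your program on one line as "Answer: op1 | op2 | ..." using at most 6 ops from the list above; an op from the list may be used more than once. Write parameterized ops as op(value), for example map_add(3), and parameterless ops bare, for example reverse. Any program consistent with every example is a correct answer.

map_neg | sort_asc | map_add(-5) | map_neg | min

Check, running the answer program on each example:
  [35, 33, -31, -45, -49, -8, 33, 40] -> [-35, -33, 31, 45, 49, 8, -33, -40] -> [-40, -35, -33, -33, 8, 31, 45, 49] -> [-45, -40, -38, -38, 3, 26, 40, 44] -> [45, 40, 38, 38, -3, -26, -40, -44] -> -44
  [10, -45, -20, 48, 14] -> [-10, 45, 20, -48, -14] -> [-48, -14, -10, 20, 45] -> [-53, -19, -15, 15, 40] -> [53, 19, 15, -15, -40] -> -40
  [26, -32, 26, -29, -22, 24] -> [-26, 32, -26, 29, 22, -24] -> [-26, -26, -24, 22, 29, 32] -> [-31, -31, -29, 17, 24, 27] -> [31, 31, 29, -17, -24, -27] -> -27
  [7, 43, -26, 12, 47, -21, -35, -9] -> [-7, -43, 26, -12, -47, 21, 35, 9] -> [-47, -43, -12, -7, 9, 21, 26, 35] -> [-52, -48, -17, -12, 4, 16, 21, 30] -> [52, 48, 17, 12, -4, -16, -21, -30] -> -30
  [4, -50, -36, -18, -3, 38, -5, -42] -> [-4, 50, 36, 18, 3, -38, 5, 42] -> [-38, -4, 3, 5, 18, 36, 42, 50] -> [-43, -9, -2, 0, 13, 31, 37, 45] -> [43, 9, 2, 0, -13, -31, -37, -45] -> -45
  [-43, -4, -21, 47, -7, 12, -32, 20, 10] -> [43, 4, 21, -47, 7, -12, 32, -20, -10] -> [-47, -20, -12, -10, 4, 7, 21, 32, 43] -> [-52, -25, -17, -15, -1, 2, 16, 27, 38] -> [52, 25, 17, 15, 1, -2, -16, -27, -38] -> -38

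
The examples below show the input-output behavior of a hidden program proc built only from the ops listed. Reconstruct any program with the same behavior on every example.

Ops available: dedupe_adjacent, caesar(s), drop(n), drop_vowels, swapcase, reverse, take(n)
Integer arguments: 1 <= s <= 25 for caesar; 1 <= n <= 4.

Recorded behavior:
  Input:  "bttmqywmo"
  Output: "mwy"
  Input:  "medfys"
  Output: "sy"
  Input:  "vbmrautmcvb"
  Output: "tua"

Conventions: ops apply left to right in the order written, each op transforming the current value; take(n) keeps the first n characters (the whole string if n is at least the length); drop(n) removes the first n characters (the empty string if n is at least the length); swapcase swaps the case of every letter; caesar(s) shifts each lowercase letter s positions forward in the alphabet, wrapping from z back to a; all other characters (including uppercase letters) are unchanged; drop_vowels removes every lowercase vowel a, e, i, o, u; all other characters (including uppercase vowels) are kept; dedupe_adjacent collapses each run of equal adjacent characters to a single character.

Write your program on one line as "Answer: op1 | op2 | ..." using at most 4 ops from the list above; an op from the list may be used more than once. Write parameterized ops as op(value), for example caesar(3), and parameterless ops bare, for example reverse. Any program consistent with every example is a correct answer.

dedupe_adjacent | drop(4) | take(3) | reverse

Check, running the answer program on each example:
  "bttmqywmo" -> "btmqywmo" -> "ywmo" -> "ywm" -> "mwy"
  "medfys" -> "medfys" -> "ys" -> "ys" -> "sy"
  "vbmrautmcvb" -> "vbmrautmcvb" -> "autmcvb" -> "aut" -> "tua"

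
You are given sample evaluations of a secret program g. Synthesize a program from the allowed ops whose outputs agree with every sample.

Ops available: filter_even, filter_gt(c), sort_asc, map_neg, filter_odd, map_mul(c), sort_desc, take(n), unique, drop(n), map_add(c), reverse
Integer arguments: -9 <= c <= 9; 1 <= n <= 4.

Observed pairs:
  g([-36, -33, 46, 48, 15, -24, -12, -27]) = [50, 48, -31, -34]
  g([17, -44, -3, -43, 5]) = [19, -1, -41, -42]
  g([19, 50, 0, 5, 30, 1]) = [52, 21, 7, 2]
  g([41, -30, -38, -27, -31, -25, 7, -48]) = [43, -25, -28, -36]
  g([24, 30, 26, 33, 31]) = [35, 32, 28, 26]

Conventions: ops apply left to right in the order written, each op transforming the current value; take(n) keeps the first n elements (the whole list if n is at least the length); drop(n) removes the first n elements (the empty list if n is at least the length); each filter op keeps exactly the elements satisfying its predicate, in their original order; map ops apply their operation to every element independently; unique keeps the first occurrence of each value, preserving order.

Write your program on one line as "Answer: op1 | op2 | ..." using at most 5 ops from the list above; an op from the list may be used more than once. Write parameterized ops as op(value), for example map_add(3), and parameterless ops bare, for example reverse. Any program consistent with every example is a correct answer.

take(4) | map_add(9) | map_add(-7) | sort_desc

Check, running the answer program on each example:
  [-36, -33, 46, 48, 15, -24, -12, -27] -> [-36, -33, 46, 48] -> [-27, -24, 55, 57] -> [-34, -31, 48, 50] -> [50, 48, -31, -34]
  [17, -44, -3, -43, 5] -> [17, -44, -3, -43] -> [26, -35, 6, -34] -> [19, -42, -1, -41] -> [19, -1, -41, -42]
  [19, 50, 0, 5, 30, 1] -> [19, 50, 0, 5] -> [28, 59, 9, 14] -> [21, 52, 2, 7] -> [52, 21, 7, 2]
  [41, -30, -38, -27, -31, -25, 7, -48] -> [41, -30, -38, -27] -> [50, -21, -29, -18] -> [43, -28, -36, -25] -> [43, -25, -28, -36]
  [24, 30, 26, 33, 31] -> [24, 30, 26, 33] -> [33, 39, 35, 42] -> [26, 32, 28, 35] -> [35, 32, 28, 26]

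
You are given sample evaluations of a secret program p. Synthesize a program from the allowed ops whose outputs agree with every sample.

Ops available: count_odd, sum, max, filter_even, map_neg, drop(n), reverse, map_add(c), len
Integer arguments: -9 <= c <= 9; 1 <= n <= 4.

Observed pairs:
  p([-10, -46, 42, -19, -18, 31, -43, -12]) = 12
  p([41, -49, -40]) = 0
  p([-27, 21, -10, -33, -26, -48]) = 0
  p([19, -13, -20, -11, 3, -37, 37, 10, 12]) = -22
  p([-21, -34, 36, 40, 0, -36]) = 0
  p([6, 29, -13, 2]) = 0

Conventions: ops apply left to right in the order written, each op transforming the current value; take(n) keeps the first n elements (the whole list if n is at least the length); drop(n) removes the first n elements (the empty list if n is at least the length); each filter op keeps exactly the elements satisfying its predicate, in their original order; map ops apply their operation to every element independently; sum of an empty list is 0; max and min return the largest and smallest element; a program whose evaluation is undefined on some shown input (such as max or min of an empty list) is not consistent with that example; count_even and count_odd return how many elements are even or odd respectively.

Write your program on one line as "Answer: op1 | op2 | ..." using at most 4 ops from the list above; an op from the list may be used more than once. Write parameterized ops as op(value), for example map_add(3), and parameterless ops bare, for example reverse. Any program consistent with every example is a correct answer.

drop(3) | map_neg | drop(4) | sum

Check, running the answer program on each example:
  [-10, -46, 42, -19, -18, 31, -43, -12] -> [-19, -18, 31, -43, -12] -> [19, 18, -31, 43, 12] -> [12] -> 12
  [41, -49, -40] -> [] -> [] -> [] -> 0
  [-27, 21, -10, -33, -26, -48] -> [-33, -26, -48] -> [33, 26, 48] -> [] -> 0
  [19, -13, -20, -11, 3, -37, 37, 10, 12] -> [-11, 3, -37, 37, 10, 12] -> [11, -3, 37, -37, -10, -12] -> [-10, -12] -> -22
  [-21, -34, 36, 40, 0, -36] -> [40, 0, -36] -> [-40, 0, 36] -> [] -> 0
  [6, 29, -13, 2] -> [2] -> [-2] -> [] -> 0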